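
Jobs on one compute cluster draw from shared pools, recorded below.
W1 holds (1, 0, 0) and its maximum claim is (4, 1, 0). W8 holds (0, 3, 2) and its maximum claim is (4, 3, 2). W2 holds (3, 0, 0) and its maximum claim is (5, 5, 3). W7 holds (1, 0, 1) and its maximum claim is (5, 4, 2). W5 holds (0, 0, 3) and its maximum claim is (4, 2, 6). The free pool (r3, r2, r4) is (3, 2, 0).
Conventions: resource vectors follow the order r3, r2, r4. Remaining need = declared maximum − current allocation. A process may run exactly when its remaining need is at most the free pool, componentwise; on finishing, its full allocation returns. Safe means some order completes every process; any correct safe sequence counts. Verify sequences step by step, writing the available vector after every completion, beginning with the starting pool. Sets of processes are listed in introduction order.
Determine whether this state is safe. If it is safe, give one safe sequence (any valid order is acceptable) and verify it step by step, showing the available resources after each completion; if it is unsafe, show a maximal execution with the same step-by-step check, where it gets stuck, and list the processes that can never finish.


SAFE — a valid safe sequence is W1, W8, W7, W5, W2.
Key observation: W1 is the earliest step where a requested resource binds exactly: need (3, 1, 0), pool (3, 2, 0) at its turn.
Verifying each step:
  pool = (3, 2, 0)
  W1: need (3, 1, 0) fits (3, 2, 0); releases (1, 0, 0), pool now (4, 2, 0)
  W8: need (4, 0, 0) fits (4, 2, 0); releases (0, 3, 2), pool now (4, 5, 2)
  W7: need (4, 4, 1) fits (4, 5, 2); releases (1, 0, 1), pool now (5, 5, 3)
  W5: need (4, 2, 3) fits (5, 5, 3); releases (0, 0, 3), pool now (5, 5, 6)
  W2: need (2, 5, 3) fits (5, 5, 6); releases (3, 0, 0), pool now (8, 5, 6)


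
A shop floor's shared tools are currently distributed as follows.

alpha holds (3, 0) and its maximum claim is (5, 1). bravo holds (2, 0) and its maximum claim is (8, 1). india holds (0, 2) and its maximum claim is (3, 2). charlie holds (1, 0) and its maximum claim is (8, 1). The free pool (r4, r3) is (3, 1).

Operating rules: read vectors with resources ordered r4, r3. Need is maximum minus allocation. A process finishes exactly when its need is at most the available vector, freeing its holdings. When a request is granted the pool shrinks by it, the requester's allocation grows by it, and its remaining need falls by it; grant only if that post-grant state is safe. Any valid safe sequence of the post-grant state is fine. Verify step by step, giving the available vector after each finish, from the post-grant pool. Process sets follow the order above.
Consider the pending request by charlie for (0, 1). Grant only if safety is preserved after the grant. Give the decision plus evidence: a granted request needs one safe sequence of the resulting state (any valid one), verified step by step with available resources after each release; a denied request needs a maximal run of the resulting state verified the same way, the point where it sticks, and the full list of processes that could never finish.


GRANT — the state after the grant stays safe, e.g. via india, alpha, bravo, charlie.
Key observation: even at the reduced pool (3, 0), india fits immediately, so safety survives the grant.
Step-by-step check of the post-grant state:
  pool = (3, 0)
  india: need (3, 0) fits (3, 0); releases (0, 2), pool now (3, 2)
  alpha: need (2, 1) fits (3, 2); releases (3, 0), pool now (6, 2)
  bravo: need (6, 1) fits (6, 2); releases (2, 0), pool now (8, 2)
  charlie: need (7, 0) fits (8, 2); releases (1, 1), pool now (9, 3)


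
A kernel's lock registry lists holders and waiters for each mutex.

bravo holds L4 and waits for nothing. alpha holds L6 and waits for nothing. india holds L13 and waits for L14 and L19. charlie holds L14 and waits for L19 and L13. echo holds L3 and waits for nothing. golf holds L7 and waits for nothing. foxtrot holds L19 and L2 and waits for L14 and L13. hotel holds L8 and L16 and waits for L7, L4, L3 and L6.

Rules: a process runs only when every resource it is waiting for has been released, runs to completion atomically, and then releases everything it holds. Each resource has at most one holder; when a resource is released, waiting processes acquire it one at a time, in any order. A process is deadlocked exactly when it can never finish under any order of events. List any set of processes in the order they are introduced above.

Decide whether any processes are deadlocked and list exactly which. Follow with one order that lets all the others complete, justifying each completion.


The deadlocked set is india, charlie and foxtrot.
Key observation: the cycle india -> charlie -> india can never break — each member waits on the next; foxtrot is caught in further circular waits.
The rest can finish in the order echo, golf, bravo, alpha, hotel.
Walking it through:
  echo waits on nothing -> runs at once and releases L3
  golf waits on nothing -> runs at once and releases L7
  bravo waits on nothing -> runs at once and releases L4
  alpha waits on nothing -> runs at once and releases L6
  hotel: everything it awaited (L7, L4, L3 and L6) is free; runs, freeing L8 and L16


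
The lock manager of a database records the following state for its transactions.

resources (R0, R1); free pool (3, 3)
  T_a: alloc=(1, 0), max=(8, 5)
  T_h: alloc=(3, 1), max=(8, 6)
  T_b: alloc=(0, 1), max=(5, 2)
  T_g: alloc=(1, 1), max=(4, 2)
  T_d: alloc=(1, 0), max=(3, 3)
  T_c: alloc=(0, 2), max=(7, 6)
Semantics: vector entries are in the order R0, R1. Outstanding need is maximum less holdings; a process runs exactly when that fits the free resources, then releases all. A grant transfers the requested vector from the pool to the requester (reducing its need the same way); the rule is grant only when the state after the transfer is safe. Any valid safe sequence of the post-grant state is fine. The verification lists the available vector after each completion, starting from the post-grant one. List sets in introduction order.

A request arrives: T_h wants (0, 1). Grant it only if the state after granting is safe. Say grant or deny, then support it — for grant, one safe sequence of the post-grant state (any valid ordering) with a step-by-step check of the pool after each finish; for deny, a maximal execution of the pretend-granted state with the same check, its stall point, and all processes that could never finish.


GRANT. The post-grant state is safe; one safe sequence: T_g, T_d, T_b, T_h, T_a, T_c.
Key observation: the grant leaves (3, 2) free — enough for T_g, whose release restarts the cascade.
Step-by-step check of the post-grant state:
  pool = (3, 2)
  run T_g (needs (3, 1), free (3, 2)); after release of (1, 1) the pool is (4, 3)
  run T_d (needs (2, 3), free (4, 3)); after release of (1, 0) the pool is (5, 3)
  run T_b (needs (5, 1), free (5, 3)); after release of (0, 1) the pool is (5, 4)
  run T_h (needs (5, 4), free (5, 4)); after release of (3, 2) the pool is (8, 6)
  run T_a (needs (7, 5), free (8, 6)); after release of (1, 0) the pool is (9, 6)
  run T_c (needs (7, 4), free (9, 6)); after release of (0, 2) the pool is (9, 8)


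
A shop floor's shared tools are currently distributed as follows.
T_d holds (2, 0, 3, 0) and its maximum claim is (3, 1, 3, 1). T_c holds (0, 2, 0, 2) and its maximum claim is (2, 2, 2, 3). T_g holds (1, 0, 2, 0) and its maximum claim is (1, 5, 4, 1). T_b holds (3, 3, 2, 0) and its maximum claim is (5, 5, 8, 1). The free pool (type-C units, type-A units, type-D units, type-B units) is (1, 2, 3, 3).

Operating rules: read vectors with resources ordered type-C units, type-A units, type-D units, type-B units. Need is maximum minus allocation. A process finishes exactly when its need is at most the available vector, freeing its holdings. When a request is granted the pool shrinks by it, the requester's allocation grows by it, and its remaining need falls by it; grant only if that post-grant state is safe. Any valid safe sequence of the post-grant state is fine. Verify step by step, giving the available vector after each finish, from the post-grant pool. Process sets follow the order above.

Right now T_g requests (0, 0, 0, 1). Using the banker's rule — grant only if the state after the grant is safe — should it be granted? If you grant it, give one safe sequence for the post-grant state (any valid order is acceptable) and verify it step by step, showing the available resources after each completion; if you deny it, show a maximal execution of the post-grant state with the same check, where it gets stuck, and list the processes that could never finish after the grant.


GRANT — the state after the grant stays safe, e.g. via T_d, T_b, T_g, T_c.
Key observation: after the grant the pool drops to (1, 2, 3, 2), which still lets T_d finish first and unwind the rest.
Step-by-step check of the post-grant state:
  pool = (1, 2, 3, 2)
  run T_d (needs (1, 1, 0, 1), free (1, 2, 3, 2)); after release of (2, 0, 3, 0) the pool is (3, 2, 6, 2)
  run T_b (needs (2, 2, 6, 1), free (3, 2, 6, 2)); after release of (3, 3, 2, 0) the pool is (6, 5, 8, 2)
  run T_g (needs (0, 5, 2, 0), free (6, 5, 8, 2)); after release of (1, 0, 2, 1) the pool is (7, 5, 10, 3)
  run T_c (needs (2, 0, 2, 1), free (7, 5, 10, 3)); after release of (0, 2, 0, 2) the pool is (7, 7, 10, 5)


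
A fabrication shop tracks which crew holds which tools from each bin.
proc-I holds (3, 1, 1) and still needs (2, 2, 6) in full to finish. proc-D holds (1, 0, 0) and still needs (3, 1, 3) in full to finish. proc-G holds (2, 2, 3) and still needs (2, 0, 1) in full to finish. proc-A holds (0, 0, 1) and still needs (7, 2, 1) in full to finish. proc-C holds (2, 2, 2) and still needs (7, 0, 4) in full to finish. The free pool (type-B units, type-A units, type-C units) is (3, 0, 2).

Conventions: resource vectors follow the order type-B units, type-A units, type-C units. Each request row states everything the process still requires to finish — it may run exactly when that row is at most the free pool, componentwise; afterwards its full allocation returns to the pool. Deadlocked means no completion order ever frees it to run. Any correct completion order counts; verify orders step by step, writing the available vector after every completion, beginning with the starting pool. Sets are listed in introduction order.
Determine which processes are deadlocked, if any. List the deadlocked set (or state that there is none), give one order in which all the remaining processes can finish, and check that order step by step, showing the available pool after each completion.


Deadlocked set: proc-I, proc-A and proc-C.
Key observation: after proc-G, proc-D the pool peaks at (6, 2, 5), and each blocked process is short somewhere: proc-I on type-C units; proc-A on type-B units; proc-C on type-B units.
A valid finishing order for the others: proc-G, proc-D. Walking it through:
  pool = (3, 0, 2)
  proc-G: need (2, 0, 1) fits (3, 0, 2); releases (2, 2, 3), pool now (5, 2, 5)
  proc-D: need (3, 1, 3) fits (5, 2, 5); releases (1, 0, 0), pool now (6, 2, 5)
The blocked processes can never fit:
  proc-I cannot run: need (2, 2, 6) vs free (6, 2, 5) (insufficient type-C units)
  proc-A cannot run: need (7, 2, 1) vs free (6, 2, 5) (insufficient type-B units)
  proc-C cannot run: need (7, 0, 4) vs free (6, 2, 5) (insufficient type-B units)


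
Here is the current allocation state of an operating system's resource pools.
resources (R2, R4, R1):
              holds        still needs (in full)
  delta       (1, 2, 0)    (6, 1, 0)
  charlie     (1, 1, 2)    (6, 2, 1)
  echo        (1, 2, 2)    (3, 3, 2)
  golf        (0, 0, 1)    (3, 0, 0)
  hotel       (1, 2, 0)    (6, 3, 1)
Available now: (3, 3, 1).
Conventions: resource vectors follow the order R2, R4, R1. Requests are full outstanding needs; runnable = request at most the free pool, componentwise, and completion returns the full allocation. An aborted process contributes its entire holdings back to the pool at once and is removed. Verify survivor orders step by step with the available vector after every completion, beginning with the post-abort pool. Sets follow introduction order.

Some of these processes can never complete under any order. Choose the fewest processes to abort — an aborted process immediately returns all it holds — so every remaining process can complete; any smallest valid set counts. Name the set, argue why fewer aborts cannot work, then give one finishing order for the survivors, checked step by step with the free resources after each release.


Abort delta and charlie.
Key observation: hotel was stuck for good until delta and charlie gave back (2, 3, 2); in the order shown it finishes at step 3.
Why nothing smaller works — every single abort fails: delta alone leaves charlie blocked (short on R2); charlie alone leaves delta blocked (short on R2); echo alone leaves delta blocked (short on R2); golf alone leaves delta blocked (short on R2); hotel alone leaves delta blocked (short on R2).
Survivors finish in the order: echo, golf, hotel. Verifying each step (pool after the aborts first):
  pool = (5, 6, 3)
  echo: need (3, 3, 2) fits (5, 6, 3); releases (1, 2, 2), pool now (6, 8, 5)
  golf: need (3, 0, 0) fits (6, 8, 5); releases (0, 0, 1), pool now (6, 8, 6)
  hotel: need (6, 3, 1) fits (6, 8, 6); releases (1, 2, 0), pool now (7, 10, 6)


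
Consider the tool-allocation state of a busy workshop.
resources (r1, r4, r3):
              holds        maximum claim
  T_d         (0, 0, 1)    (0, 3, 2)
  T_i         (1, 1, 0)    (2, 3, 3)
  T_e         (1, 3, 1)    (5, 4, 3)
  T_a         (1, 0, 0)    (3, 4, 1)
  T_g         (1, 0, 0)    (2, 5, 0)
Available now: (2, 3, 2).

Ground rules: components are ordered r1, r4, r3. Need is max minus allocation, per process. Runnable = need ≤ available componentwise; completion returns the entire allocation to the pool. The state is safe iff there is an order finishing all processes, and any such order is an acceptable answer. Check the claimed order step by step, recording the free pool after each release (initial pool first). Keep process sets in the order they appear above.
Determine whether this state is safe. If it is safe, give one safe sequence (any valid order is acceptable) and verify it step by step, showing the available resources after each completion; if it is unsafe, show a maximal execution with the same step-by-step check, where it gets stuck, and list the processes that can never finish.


SAFE. One safe sequence: T_d, T_i, T_a, T_e, T_g.
Key observation: T_d is the earliest step where a requested resource binds exactly: need (0, 3, 1), pool (2, 3, 2) at its turn.
Walking it through:
  pool = (2, 3, 2)
  T_d needs (0, 3, 1) <= (2, 3, 2) -> finishes; pool += (0, 0, 1) = (2, 3, 3)
  T_i needs (1, 2, 3) <= (2, 3, 3) -> finishes; pool += (1, 1, 0) = (3, 4, 3)
  T_a needs (2, 4, 1) <= (3, 4, 3) -> finishes; pool += (1, 0, 0) = (4, 4, 3)
  T_e needs (4, 1, 2) <= (4, 4, 3) -> finishes; pool += (1, 3, 1) = (5, 7, 4)
  T_g needs (1, 5, 0) <= (5, 7, 4) -> finishes; pool += (1, 0, 0) = (6, 7, 4)


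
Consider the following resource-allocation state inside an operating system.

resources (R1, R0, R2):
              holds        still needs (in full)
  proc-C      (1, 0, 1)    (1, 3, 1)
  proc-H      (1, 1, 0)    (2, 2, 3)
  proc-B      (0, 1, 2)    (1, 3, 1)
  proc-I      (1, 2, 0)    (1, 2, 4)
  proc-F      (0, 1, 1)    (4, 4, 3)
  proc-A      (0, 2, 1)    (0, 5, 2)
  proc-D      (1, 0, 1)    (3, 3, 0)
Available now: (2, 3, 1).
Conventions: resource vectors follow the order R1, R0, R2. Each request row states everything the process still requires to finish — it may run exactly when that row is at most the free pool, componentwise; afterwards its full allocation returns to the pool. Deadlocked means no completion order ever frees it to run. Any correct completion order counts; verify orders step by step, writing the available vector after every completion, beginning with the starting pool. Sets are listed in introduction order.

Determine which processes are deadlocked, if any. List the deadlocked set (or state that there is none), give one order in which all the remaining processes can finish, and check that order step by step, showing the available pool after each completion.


Nothing here is deadlocked.
Key observation: there is always a runnable process — proc-C first — so the state unwinds completely.
A valid finishing order for the others: proc-C, proc-B, proc-I, proc-D, proc-H, proc-A, proc-F. Verifying each step:
  pool = (2, 3, 1)
  run proc-C (needs (1, 3, 1), free (2, 3, 1)); after release of (1, 0, 1) the pool is (3, 3, 2)
  run proc-B (needs (1, 3, 1), free (3, 3, 2)); after release of (0, 1, 2) the pool is (3, 4, 4)
  run proc-I (needs (1, 2, 4), free (3, 4, 4)); after release of (1, 2, 0) the pool is (4, 6, 4)
  run proc-D (needs (3, 3, 0), free (4, 6, 4)); after release of (1, 0, 1) the pool is (5, 6, 5)
  run proc-H (needs (2, 2, 3), free (5, 6, 5)); after release of (1, 1, 0) the pool is (6, 7, 5)
  run proc-A (needs (0, 5, 2), free (6, 7, 5)); after release of (0, 2, 1) the pool is (6, 9, 6)
  run proc-F (needs (4, 4, 3), free (6, 9, 6)); after release of (0, 1, 1) the pool is (6, 10, 7)


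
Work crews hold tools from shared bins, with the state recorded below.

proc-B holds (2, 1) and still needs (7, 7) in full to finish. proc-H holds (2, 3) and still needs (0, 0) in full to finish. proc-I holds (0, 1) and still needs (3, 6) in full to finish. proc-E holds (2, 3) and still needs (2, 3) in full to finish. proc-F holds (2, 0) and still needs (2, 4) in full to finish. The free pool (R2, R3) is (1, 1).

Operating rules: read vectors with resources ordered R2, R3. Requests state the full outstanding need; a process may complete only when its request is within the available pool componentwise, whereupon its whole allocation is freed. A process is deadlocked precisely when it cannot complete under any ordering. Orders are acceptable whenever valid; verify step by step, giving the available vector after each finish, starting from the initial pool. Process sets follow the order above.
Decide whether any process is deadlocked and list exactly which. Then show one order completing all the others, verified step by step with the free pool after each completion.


Nothing here is deadlocked.
Key observation: there is always a runnable process — proc-H first — so the state unwinds completely.
The rest can finish in the order proc-H, proc-F, proc-E, proc-I, proc-B. Walking it through:
  pool = (1, 1)
  proc-H needs (0, 0) <= (1, 1) -> finishes; pool += (2, 3) = (3, 4)
  proc-F needs (2, 4) <= (3, 4) -> finishes; pool += (2, 0) = (5, 4)
  proc-E needs (2, 3) <= (5, 4) -> finishes; pool += (2, 3) = (7, 7)
  proc-I needs (3, 6) <= (7, 7) -> finishes; pool += (0, 1) = (7, 8)
  proc-B needs (7, 7) <= (7, 8) -> finishes; pool += (2, 1) = (9, 9)


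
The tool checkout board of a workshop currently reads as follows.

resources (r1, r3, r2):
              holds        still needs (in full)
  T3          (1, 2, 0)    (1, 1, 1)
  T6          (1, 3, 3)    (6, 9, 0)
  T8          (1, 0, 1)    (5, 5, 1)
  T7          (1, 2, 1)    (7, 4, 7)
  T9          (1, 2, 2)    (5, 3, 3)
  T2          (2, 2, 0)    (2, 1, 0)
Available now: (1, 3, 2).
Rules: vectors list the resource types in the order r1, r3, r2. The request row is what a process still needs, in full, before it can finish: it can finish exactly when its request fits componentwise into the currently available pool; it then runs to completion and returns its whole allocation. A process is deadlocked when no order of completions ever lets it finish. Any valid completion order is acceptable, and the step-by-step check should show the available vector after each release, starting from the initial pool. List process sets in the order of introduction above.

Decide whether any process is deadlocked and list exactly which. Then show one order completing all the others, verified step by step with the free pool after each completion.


The deadlocked set is T6, T8, T7 and T9.
Key observation: once T3, T2 finish, the pool peaks at (4, 7, 2) — and every remaining process still needs more r1 than that.
A valid finishing order for the others: T3, T2. Walking it through:
  pool = (1, 3, 2)
  run T3 (needs (1, 1, 1), free (1, 3, 2)); after release of (1, 2, 0) the pool is (2, 5, 2)
  run T2 (needs (2, 1, 0), free (2, 5, 2)); after release of (2, 2, 0) the pool is (4, 7, 2)
The blocked processes can never fit:
  blocked: T6 wants (6, 9, 0), pool (4, 7, 2) — not enough r1 and r3
  blocked: T8 wants (5, 5, 1), pool (4, 7, 2) — not enough r1
  blocked: T7 wants (7, 4, 7), pool (4, 7, 2) — not enough r1 and r2
  blocked: T9 wants (5, 3, 3), pool (4, 7, 2) — not enough r1 and r2


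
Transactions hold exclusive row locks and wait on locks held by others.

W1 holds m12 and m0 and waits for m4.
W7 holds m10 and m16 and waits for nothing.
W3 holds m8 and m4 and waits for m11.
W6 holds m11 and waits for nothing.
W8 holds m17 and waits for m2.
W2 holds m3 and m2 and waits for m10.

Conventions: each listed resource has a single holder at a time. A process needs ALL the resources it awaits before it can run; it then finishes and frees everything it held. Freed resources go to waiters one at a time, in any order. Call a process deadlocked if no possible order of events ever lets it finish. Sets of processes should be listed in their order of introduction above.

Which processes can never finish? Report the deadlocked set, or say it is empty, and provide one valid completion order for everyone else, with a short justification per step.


The deadlocked set is empty.
Key observation: the waits form no ring: some process can always run, and its releases unblock the others one by one.
A valid finishing order for the others: W7, W2, W8, W6, W3, W1.
Check, step by step:
  W7: no waits; runs immediately, freeing m10 and m16
  W2: everything it awaited (m10) is free; runs, freeing m3 and m2
  W8: everything it awaited (m2) is free; runs, freeing m17
  W6: no waits; runs immediately, freeing m11
  W3: everything it awaited (m11) is free; runs, freeing m8 and m4
  W1: everything it awaited (m4) is free; runs, freeing m12 and m0


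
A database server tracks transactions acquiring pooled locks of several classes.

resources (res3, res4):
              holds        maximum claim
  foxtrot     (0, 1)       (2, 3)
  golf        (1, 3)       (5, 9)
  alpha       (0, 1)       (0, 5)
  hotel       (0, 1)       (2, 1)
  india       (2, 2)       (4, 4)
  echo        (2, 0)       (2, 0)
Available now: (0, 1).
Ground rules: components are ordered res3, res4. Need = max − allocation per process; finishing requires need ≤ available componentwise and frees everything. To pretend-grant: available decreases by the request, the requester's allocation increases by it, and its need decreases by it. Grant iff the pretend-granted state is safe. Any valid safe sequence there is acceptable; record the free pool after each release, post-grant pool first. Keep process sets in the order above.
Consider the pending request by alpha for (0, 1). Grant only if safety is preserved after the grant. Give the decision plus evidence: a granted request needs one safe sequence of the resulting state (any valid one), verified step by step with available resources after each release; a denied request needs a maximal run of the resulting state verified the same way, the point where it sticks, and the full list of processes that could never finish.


DENY: after the grant no complete ordering would exist.
Key observation: after echo, hotel complete, (2, 1) is the best the pool ever gets, yet each leftover process wants more res4.
After a pretend grant, a maximal execution: echo, hotel — then nothing else fits. Walking it through:
  pool = (0, 0)
  run echo (needs (0, 0), free (0, 0)); after release of (2, 0) the pool is (2, 0)
  run hotel (needs (2, 0), free (2, 0)); after release of (0, 1) the pool is (2, 1)
  foxtrot cannot run: need (2, 2) vs free (2, 1) (insufficient res4)
  golf cannot run: need (4, 6) vs free (2, 1) (insufficient res3 and res4)
  alpha cannot run: need (0, 3) vs free (2, 1) (insufficient res4)
  india cannot run: need (2, 2) vs free (2, 1) (insufficient res4)
Post-grant, the permanently blocked set is foxtrot, golf, alpha and india.


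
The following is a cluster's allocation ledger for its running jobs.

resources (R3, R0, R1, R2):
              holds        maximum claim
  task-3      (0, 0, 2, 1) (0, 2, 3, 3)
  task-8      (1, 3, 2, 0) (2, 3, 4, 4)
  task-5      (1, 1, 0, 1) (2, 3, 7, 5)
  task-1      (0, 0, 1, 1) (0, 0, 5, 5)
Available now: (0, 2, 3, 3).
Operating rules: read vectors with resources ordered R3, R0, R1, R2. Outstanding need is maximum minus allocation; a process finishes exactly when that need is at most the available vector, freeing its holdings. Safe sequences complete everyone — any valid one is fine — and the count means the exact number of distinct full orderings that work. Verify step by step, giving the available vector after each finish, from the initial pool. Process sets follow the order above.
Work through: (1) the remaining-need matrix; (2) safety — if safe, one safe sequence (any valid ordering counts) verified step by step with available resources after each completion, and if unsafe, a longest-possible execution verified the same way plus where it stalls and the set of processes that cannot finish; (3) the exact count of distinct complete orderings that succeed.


(1) Need matrix, components ordered R3, R0, R1, R2:
  task-3: (0, 2, 1, 2)
  task-8: (1, 0, 2, 4)
  task-5: (1, 2, 7, 4)
  task-1: (0, 0, 4, 4)
(2) UNSAFE — no complete ordering exists.
Key observation: R3 is the bottleneck — with task-3, task-1 done the pool holds (0, 2, 6, 5), short of every remaining need.
Going as far as possible: task-3, task-1; after that, nothing fits. Check, step by step:
  pool = (0, 2, 3, 3)
  run task-3 (needs (0, 2, 1, 2), free (0, 2, 3, 3)); after release of (0, 0, 2, 1) the pool is (0, 2, 5, 4)
  run task-1 (needs (0, 0, 4, 4), free (0, 2, 5, 4)); after release of (0, 0, 1, 1) the pool is (0, 2, 6, 5)
  task-8 cannot run: need (1, 0, 2, 4) vs free (0, 2, 6, 5) (insufficient R3)
  task-5 cannot run: need (1, 2, 7, 4) vs free (0, 2, 6, 5) (insufficient R3 and R1)
Permanently blocked: task-8 and task-5.
(3) Precisely 0 of the possible complete orderings are safe sequences.


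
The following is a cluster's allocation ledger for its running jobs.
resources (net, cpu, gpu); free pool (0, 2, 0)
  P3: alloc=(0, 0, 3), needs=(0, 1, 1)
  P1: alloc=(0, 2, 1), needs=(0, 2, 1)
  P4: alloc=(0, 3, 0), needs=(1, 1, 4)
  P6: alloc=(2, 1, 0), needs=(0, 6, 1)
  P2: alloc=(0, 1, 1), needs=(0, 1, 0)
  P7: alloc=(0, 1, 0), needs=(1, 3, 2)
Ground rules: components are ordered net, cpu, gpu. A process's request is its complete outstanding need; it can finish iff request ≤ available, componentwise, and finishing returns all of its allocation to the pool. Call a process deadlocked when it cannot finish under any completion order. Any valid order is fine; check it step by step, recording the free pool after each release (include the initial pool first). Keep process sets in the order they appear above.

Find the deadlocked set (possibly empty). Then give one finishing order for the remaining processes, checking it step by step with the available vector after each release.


Deadlocked set: P4, P6 and P7.
Key observation: after P2, P1, P3 the pool peaks at (0, 5, 5), and each blocked process is short somewhere: P4 on net; P6 on cpu; P7 on net.
A valid finishing order for the others: P2, P1, P3. Walking it through:
  pool = (0, 2, 0)
  run P2 (needs (0, 1, 0), free (0, 2, 0)); after release of (0, 1, 1) the pool is (0, 3, 1)
  run P1 (needs (0, 2, 1), free (0, 3, 1)); after release of (0, 2, 1) the pool is (0, 5, 2)
  run P3 (needs (0, 1, 1), free (0, 5, 2)); after release of (0, 0, 3) the pool is (0, 5, 5)
The stuck group stays short no matter what:
  blocked: P4 wants (1, 1, 4), pool (0, 5, 5) — not enough net
  blocked: P6 wants (0, 6, 1), pool (0, 5, 5) — not enough cpu
  blocked: P7 wants (1, 3, 2), pool (0, 5, 5) — not enough net


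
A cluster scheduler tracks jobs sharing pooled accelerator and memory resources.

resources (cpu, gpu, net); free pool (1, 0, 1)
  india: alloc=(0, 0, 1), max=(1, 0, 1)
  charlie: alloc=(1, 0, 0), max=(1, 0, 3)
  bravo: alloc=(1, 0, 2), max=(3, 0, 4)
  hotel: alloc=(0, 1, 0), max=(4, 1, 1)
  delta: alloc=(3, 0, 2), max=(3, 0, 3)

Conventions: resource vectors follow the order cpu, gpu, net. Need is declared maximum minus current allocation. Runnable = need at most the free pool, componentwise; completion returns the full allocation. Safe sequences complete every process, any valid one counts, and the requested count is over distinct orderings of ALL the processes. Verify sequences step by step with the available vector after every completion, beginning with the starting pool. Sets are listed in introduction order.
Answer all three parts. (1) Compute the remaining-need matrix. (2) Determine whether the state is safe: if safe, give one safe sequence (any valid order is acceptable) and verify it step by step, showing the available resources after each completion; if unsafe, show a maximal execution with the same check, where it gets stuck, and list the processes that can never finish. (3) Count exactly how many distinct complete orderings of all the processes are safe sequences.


(1) Outstanding need per process (order cpu, gpu, net):
  india: (1, 0, 0)
  charlie: (0, 0, 3)
  bravo: (2, 0, 2)
  hotel: (4, 0, 1)
  delta: (0, 0, 1)
(2) The state is SAFE; one workable sequence: delta, hotel, india, charlie, bravo.
Key observation: the first exact fit in this order is delta — it needs (0, 0, 1) with (1, 0, 1) free, meeting a requested resource to the last unit.
Verifying each step:
  pool = (1, 0, 1)
  run delta (needs (0, 0, 1), free (1, 0, 1)); after release of (3, 0, 2) the pool is (4, 0, 3)
  run hotel (needs (4, 0, 1), free (4, 0, 3)); after release of (0, 1, 0) the pool is (4, 1, 3)
  run india (needs (1, 0, 0), free (4, 1, 3)); after release of (0, 0, 1) the pool is (4, 1, 4)
  run charlie (needs (0, 0, 3), free (4, 1, 4)); after release of (1, 0, 0) the pool is (5, 1, 4)
  run bravo (needs (2, 0, 2), free (5, 1, 4)); after release of (1, 0, 2) the pool is (6, 1, 6)
(3) Precisely 30 of the possible complete orderings are safe sequences.


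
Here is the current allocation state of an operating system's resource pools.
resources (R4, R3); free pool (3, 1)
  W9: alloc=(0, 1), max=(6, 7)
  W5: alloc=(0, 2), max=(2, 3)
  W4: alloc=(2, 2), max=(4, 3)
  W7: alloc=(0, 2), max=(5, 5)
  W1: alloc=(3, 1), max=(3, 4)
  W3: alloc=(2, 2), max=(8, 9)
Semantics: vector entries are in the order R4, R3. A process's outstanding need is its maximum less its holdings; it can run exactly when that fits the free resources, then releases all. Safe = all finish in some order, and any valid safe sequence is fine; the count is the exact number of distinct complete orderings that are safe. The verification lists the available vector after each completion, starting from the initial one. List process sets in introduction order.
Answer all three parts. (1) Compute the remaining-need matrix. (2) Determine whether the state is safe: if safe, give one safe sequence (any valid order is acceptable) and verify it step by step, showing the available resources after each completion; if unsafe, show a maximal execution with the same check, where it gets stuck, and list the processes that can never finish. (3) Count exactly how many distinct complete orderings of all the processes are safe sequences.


(1) Remaining need (order R4, R3):
  W9: (6, 6)
  W5: (2, 1)
  W4: (2, 1)
  W7: (5, 3)
  W1: (0, 3)
  W3: (6, 7)
(2) SAFE, for example via the order W4, W1, W5, W9, W3, W7.
Key observation: reading the order forward, W4 is the first process whose need (2, 1) meets the free pool (3, 1) exactly on a resource it requests.
Step-by-step check:
  pool = (3, 1)
  run W4 (needs (2, 1), free (3, 1)); after release of (2, 2) the pool is (5, 3)
  run W1 (needs (0, 3), free (5, 3)); after release of (3, 1) the pool is (8, 4)
  run W5 (needs (2, 1), free (8, 4)); after release of (0, 2) the pool is (8, 6)
  run W9 (needs (6, 6), free (8, 6)); after release of (0, 1) the pool is (8, 7)
  run W3 (needs (6, 7), free (8, 7)); after release of (2, 2) the pool is (10, 9)
  run W7 (needs (5, 3), free (10, 9)); after release of (0, 2) the pool is (10, 11)
(3) The exact count: 34 of the possible complete orderings are safe sequences.


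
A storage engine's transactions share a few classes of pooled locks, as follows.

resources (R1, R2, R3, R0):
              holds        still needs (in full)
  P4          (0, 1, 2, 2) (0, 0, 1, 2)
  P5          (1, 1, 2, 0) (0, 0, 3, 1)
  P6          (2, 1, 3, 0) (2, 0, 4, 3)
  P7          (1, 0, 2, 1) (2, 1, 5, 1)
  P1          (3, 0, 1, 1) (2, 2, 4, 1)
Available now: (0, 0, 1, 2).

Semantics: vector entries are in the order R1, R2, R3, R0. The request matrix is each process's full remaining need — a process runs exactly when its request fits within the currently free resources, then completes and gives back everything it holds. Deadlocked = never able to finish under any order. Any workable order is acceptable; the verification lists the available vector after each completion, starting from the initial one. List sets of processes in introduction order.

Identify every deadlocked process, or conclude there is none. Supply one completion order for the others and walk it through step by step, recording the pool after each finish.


Deadlocked set: P6, P7 and P1.
Key observation: P4, P5 can finish, but then (1, 2, 5, 4) is all there is, and the blocked group's R1 demands exceed it.
A valid finishing order for the others: P4, P5. Check, step by step:
  pool = (0, 0, 1, 2)
  run P4 (needs (0, 0, 1, 2), free (0, 0, 1, 2)); after release of (0, 1, 2, 2) the pool is (0, 1, 3, 4)
  run P5 (needs (0, 0, 3, 1), free (0, 1, 3, 4)); after release of (1, 1, 2, 0) the pool is (1, 2, 5, 4)
The stuck group stays short no matter what:
  P6 cannot run: need (2, 0, 4, 3) vs free (1, 2, 5, 4) (insufficient R1)
  P7 cannot run: need (2, 1, 5, 1) vs free (1, 2, 5, 4) (insufficient R1)
  P1 cannot run: need (2, 2, 4, 1) vs free (1, 2, 5, 4) (insufficient R1)


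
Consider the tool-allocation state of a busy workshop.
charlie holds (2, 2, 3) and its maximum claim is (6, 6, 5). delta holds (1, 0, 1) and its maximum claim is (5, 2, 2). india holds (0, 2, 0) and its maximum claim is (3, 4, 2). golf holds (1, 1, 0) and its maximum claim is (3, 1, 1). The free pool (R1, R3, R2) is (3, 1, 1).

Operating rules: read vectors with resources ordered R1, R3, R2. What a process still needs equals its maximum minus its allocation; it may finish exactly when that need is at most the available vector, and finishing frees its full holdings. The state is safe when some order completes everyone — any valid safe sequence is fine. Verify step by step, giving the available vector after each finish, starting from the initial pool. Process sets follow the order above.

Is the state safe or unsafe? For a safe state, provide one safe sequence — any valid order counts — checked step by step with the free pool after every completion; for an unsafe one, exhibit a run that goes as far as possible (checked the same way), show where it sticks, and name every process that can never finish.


SAFE, for example via the order golf, delta, india, charlie.
Key observation: at golf the run first touches a limit — (2, 0, 1) against (3, 1, 1), exact on a resource it actually requests.
Step-by-step check:
  pool = (3, 1, 1)
  run golf (needs (2, 0, 1), free (3, 1, 1)); after release of (1, 1, 0) the pool is (4, 2, 1)
  run delta (needs (4, 2, 1), free (4, 2, 1)); after release of (1, 0, 1) the pool is (5, 2, 2)
  run india (needs (3, 2, 2), free (5, 2, 2)); after release of (0, 2, 0) the pool is (5, 4, 2)
  run charlie (needs (4, 4, 2), free (5, 4, 2)); after release of (2, 2, 3) the pool is (7, 6, 5)


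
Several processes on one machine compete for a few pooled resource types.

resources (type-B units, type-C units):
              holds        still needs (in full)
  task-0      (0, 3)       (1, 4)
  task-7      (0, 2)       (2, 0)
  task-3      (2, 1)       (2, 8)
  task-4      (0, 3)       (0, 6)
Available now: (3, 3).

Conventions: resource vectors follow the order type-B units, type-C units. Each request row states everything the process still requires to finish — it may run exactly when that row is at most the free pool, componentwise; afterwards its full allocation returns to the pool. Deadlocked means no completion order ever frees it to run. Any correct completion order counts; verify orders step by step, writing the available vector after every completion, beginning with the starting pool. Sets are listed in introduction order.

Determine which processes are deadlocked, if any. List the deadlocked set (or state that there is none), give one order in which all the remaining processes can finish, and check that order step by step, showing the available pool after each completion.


No process is deadlocked.
Key observation: task-7 fits the free pool immediately, and its release cascades until everyone finishes.
The rest can finish in the order task-7, task-0, task-3, task-4. Verifying each step:
  pool = (3, 3)
  run task-7 (needs (2, 0), free (3, 3)); after release of (0, 2) the pool is (3, 5)
  run task-0 (needs (1, 4), free (3, 5)); after release of (0, 3) the pool is (3, 8)
  run task-3 (needs (2, 8), free (3, 8)); after release of (2, 1) the pool is (5, 9)
  run task-4 (needs (0, 6), free (5, 9)); after release of (0, 3) the pool is (5, 12)


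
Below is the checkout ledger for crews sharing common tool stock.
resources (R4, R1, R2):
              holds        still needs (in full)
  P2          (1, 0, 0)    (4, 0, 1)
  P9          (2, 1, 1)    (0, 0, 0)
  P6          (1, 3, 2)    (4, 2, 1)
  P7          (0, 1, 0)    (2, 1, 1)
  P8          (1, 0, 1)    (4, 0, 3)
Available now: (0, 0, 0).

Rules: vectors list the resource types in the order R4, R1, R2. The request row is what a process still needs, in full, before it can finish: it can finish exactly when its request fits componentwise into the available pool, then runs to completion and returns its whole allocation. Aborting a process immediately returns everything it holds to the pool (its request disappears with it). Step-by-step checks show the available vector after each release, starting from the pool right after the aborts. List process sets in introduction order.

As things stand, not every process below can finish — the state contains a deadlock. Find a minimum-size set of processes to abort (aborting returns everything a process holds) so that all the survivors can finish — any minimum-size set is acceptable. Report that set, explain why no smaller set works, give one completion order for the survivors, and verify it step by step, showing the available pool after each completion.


The answer: abort P2 and P8.
Key observation: P6 was stuck for good until P2 and P8 gave back (2, 0, 1); in the order shown it finishes at step 3.
Minimality, checking each single-abort alternative: P2 alone leaves P6 blocked (short on R4); P9 alone leaves P2 blocked (short on R4); P6 alone leaves P2 blocked (short on R4); P7 alone leaves P2 blocked (short on R4); P8 alone leaves P2 blocked (short on R4).
One survivor order: P9, P7, P6. Walking it through (post-abort pool first):
  pool = (2, 0, 1)
  run P9 (needs (0, 0, 0), free (2, 0, 1)); after release of (2, 1, 1) the pool is (4, 1, 2)
  run P7 (needs (2, 1, 1), free (4, 1, 2)); after release of (0, 1, 0) the pool is (4, 2, 2)
  run P6 (needs (4, 2, 1), free (4, 2, 2)); after release of (1, 3, 2) the pool is (5, 5, 4)


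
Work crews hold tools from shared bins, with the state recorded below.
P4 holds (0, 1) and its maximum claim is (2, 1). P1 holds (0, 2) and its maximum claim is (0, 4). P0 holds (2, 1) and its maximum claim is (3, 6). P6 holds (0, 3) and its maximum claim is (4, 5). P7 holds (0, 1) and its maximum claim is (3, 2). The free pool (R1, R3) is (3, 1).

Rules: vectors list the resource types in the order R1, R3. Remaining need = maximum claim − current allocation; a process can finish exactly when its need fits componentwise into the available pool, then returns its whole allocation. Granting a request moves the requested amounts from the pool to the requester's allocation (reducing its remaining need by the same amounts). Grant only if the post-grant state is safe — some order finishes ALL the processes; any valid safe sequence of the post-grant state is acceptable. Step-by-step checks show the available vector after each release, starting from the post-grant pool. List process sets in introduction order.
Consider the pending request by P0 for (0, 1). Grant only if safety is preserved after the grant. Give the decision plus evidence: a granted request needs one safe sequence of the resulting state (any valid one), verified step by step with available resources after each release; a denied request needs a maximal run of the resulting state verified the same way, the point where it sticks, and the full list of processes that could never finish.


GRANT. The post-grant state is safe; one safe sequence: P4, P7, P1, P0, P6.
Key observation: (3, 0) free after granting still covers P4 first, and each release covers the next.
Step-by-step check of the post-grant state:
  pool = (3, 0)
  run P4 (needs (2, 0), free (3, 0)); after release of (0, 1) the pool is (3, 1)
  run P7 (needs (3, 1), free (3, 1)); after release of (0, 1) the pool is (3, 2)
  run P1 (needs (0, 2), free (3, 2)); after release of (0, 2) the pool is (3, 4)
  run P0 (needs (1, 4), free (3, 4)); after release of (2, 2) the pool is (5, 6)
  run P6 (needs (4, 2), free (5, 6)); after release of (0, 3) the pool is (5, 9)
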